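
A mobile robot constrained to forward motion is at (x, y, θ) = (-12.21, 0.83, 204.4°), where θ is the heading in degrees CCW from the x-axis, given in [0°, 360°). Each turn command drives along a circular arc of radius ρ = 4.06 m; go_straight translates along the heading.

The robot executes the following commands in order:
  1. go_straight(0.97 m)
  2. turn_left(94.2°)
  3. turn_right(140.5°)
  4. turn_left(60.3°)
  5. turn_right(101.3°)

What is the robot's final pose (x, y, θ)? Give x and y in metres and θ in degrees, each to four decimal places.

set_pose: (x, y, θ) = (-12.2100, 0.8300, 204.4000°), ρ = 4.06
go_straight(0.97): x += 0.97·cos θ, y += 0.97·sin θ → (-13.0934, 0.4293, 204.4000°)
turn_left(94.2°): centre at ρ to the left, rotate +94.2° → (-14.9808, -5.2116, 298.6000°)
turn_right(140.5°): centre at ρ to the right, rotate −140.5° → (-20.0597, -10.9221, 158.1000°)
turn_left(60.3°): centre at ρ to the left, rotate +60.3° → (-24.0959, -11.5073, 218.4000°)
turn_right(101.3°): centre at ρ to the right, rotate −101.3° → (-30.2320, -10.1750, 117.1000°)

(-30.2320, -10.1750, 117.1000°)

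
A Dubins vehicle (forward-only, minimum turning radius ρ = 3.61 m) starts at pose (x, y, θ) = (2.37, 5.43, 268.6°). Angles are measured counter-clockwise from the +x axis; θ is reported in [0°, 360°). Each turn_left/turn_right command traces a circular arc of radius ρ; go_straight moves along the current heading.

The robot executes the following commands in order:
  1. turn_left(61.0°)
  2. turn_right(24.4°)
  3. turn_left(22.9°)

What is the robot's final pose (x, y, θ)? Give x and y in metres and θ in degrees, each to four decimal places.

set_pose: (x, y, θ) = (2.3700, 5.4300, 268.6000°), ρ = 3.61
turn_left(61.0°): centre at ρ to the left, rotate +61.0° → (4.1521, 2.2281, 329.6000°)
turn_right(24.4°): centre at ρ to the right, rotate −24.4° → (5.2753, 1.1954, 305.2000°)
turn_left(22.9°): centre at ρ to the left, rotate +22.9° → (6.3175, 0.2115, 328.1000°)

(6.3175, 0.2115, 328.1000°)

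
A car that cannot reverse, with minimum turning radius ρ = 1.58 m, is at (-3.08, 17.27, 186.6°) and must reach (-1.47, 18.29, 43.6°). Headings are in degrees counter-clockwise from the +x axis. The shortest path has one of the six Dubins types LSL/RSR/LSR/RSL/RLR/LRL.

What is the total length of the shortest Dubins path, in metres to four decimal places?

10.3492 m

Let ψ = atan2(Δy, Δx) = atan2(1.02, 1.61) = 32.3559° be the start→goal bearing.
Normalize: d = |goal − start| / ρ = 1.905912/1.58 = 1.206273, α = (θ_start − ψ) mod 360° = 154.2441° = 2.692067 rad, β = (θ_goal − ψ) mod 360° = 11.2441° = 0.196246 rad.
Common terms: sin α = 0.434538, cos α = -0.900653, sin β = 0.194989, cos β = 0.980805, cos(α−β) = -0.798636, d² = 1.455095. Work in radians in the unit-radius frame; every candidate has L = ρ·(t + p + q).
LSL: p² = 2 + d² − 2cos(α−β) + 2d(sin α − sin β) = 5.630289; p = √p² = 2.372823; φ = atan2(cos β − cos α, d + sin α − sin β) = 0.915586 rad; t = (φ − α) mod 2π = 4.506704 rad, q = (β − φ) mod 2π = 5.563845 rad → L = 1.58·(4.506704 + 2.372823 + 5.563845) = 1.58·12.443373 = 19.660529 m
RSR: p² = 2 + d² − 2cos(α−β) + 2d(sin β − sin α) = 4.474443; p = √p² = 2.115288; φ = atan2(cos α − cos β, d − sin α + sin β) = -1.096157 rad; t = (α − φ) mod 2π = 3.788224 rad, q = (φ − β) mod 2π = 4.990782 rad → L = 1.58·(3.788224 + 2.115288 + 4.990782) = 1.58·10.894294 = 17.212985 m
LSR: p² = d² − 2 + 2cos(α−β) + 2d(sin α + sin β) = -0.623412 < 0 → infeasible
RSL: p² = d² − 2 + 2cos(α−β) − 2d(sin α + sin β) = -3.660940 < 0 → infeasible
RLR: c = (6 − d² + 2cos(α−β) + 2d(sin α − sin β))/8 = 0.440695; p = 2π − arccos c = 5.168761 rad; φ = atan2(cos α − cos β, d − sin α + sin β) = -1.096157 rad; t = (α − φ + p/2) mod 2π = 0.089419 rad, q = (α − β − t + p) mod 2π = 1.291977 rad → L = 1.58·(0.089419 + 5.168761 + 1.291977) = 1.58·6.550158 = 10.349250 m
LRL: c = (6 − d² + 2cos(α−β) − 2d(sin α − sin β))/8 = 0.296214; p = 2π − arccos c = 5.013115 rad; φ = atan2(cos β − cos α, d + sin α − sin β) = 0.915586 rad; t = (φ − α + p/2) mod 2π = 0.730077 rad, q = (β − α − t + p) mod 2π = 1.787218 rad → L = 1.58·(0.730077 + 5.013115 + 1.787218) = 1.58·7.530409 = 11.898047 m
Shortest: RLR with L = 10.349250 m ≈ 10.3492 m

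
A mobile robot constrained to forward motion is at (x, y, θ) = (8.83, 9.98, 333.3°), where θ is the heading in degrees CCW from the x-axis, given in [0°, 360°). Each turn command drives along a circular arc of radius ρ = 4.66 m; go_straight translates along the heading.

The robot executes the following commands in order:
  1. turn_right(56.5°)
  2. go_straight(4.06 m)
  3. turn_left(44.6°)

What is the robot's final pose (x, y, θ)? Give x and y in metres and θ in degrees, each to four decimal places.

set_pose: (x, y, θ) = (8.8300, 9.9800, 333.3000°), ρ = 4.66
turn_right(56.5°): centre at ρ to the right, rotate −56.5° → (11.3634, 6.3687, 276.8000°)
go_straight(4.06): x += 4.06·cos θ, y += 4.06·sin θ → (11.8441, 2.3372, 276.8000°)
turn_left(44.6°): centre at ρ to the left, rotate +44.6° → (13.5641, -0.7529, 321.4000°)

(13.5641, -0.7529, 321.4000°)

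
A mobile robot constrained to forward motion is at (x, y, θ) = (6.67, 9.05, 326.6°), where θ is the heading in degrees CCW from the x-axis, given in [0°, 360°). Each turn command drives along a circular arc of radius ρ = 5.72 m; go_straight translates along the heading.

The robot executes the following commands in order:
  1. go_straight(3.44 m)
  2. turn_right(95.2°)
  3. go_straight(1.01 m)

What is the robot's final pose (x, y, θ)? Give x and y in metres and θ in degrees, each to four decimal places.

(10.2333, -1.9769, 231.4000°)

set_pose: (x, y, θ) = (6.6700, 9.0500, 326.6000°), ρ = 5.72
go_straight(3.44): x += 3.44·cos θ, y += 3.44·sin θ → (9.5419, 7.1563, 326.6000°)
turn_right(95.2°): centre at ρ to the right, rotate −95.2° → (10.8634, -1.1876, 231.4000°)
go_straight(1.01): x += 1.01·cos θ, y += 1.01·sin θ → (10.2333, -1.9769, 231.4000°)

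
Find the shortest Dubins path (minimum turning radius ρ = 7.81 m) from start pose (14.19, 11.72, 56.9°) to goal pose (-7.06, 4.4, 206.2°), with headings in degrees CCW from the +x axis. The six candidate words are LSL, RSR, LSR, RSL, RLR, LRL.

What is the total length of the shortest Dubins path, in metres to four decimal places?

Let ψ = atan2(Δy, Δx) = atan2(-7.32, -21.25) = -160.9927° be the start→goal bearing.
Normalize: d = |goal − start| / ρ = 22.475429/7.81 = 2.877776, α = (θ_start − ψ) mod 360° = 217.8927° = 3.802945 rad, β = (θ_goal − ψ) mod 360° = 7.1927° = 0.125536 rad.
Common terms: sin α = -0.614184, cos α = -0.789163, sin β = 0.125206, cos β = 0.992131, cos(α−β) = -0.859852, d² = 8.281593. Work in radians in the unit-radius frame; every candidate has L = ρ·(t + p + q).
LSL: p² = 2 + d² − 2cos(α−β) + 2d(sin α − sin β) = 7.745696; p = √p² = 2.783109; φ = atan2(cos β − cos α, d + sin α − sin β) = 0.694547 rad; t = (φ − α) mod 2π = 3.174787 rad, q = (β − φ) mod 2π = 5.714175 rad → L = 7.81·(3.174787 + 2.783109 + 5.714175) = 7.81·11.672071 = 91.158874 m
RSR: p² = 2 + d² − 2cos(α−β) + 2d(sin β − sin α) = 16.256900; p = √p² = 4.031985; φ = atan2(cos α − cos β, d − sin α + sin β) = -0.457594 rad; t = (α − φ) mod 2π = 4.260538 rad, q = (φ − β) mod 2π = 5.700056 rad → L = 7.81·(4.260538 + 4.031985 + 5.700056) = 7.81·13.992579 = 109.282039 m
LSR: p² = d² − 2 + 2cos(α−β) + 2d(sin α + sin β) = 1.747551; p = √p² = 1.321950; φ = atan2(−cos α − cos β, d + sin α + sin β) − atan2(−2, p) = 0.901981 rad; t = (φ − α) mod 2π = 3.382222 rad, q = (φ − β) mod 2π = 0.776446 rad → L = 7.81·(3.382222 + 1.321950 + 0.776446) = 7.81·5.480618 = 42.803623 m
RSL: p² = d² − 2 + 2cos(α−β) − 2d(sin α + sin β) = 7.376226; p = √p² = 2.715921; φ = atan2(cos α + cos β, d − sin α − sin β) − atan2(2, p) = -0.574526 rad; t = (α − φ) mod 2π = 4.377471 rad, q = (β − φ) mod 2π = 0.700062 rad → L = 7.81·(4.377471 + 2.715921 + 0.700062) = 7.81·7.793453 = 60.866872 m
RLR: c = (6 − d² + 2cos(α−β) + 2d(sin α − sin β))/8 = -1.032112, |c| > 1 → infeasible
LRL: c = (6 − d² + 2cos(α−β) − 2d(sin α − sin β))/8 = 0.031788; p = 2π − arccos c = 4.744182 rad; φ = atan2(cos β − cos α, d + sin α − sin β) = 0.694547 rad; t = (φ − α + p/2) mod 2π = 5.546878 rad, q = (β − α − t + p) mod 2π = 1.803080 rad → L = 7.81·(5.546878 + 4.744182 + 1.803080) = 7.81·12.094141 = 94.455243 m
Shortest: LSR with L = 42.803623 m ≈ 42.8036 m

42.8036 m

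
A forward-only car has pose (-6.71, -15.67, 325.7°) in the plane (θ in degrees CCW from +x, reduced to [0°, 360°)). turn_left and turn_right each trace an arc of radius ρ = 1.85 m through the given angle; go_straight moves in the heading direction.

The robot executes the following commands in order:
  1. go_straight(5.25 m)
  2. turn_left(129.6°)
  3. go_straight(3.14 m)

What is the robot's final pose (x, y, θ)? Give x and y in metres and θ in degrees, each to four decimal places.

(0.2216, -13.8028, 95.3000°)

set_pose: (x, y, θ) = (-6.7100, -15.6700, 325.7000°), ρ = 1.85
go_straight(5.25): x += 5.25·cos θ, y += 5.25·sin θ → (-2.3730, -18.6285, 325.7000°)
turn_left(129.6°): centre at ρ to the left, rotate +129.6° → (0.5116, -16.9293, 455.3000° ≡ 95.3000°)
go_straight(3.14): x += 3.14·cos θ, y += 3.14·sin θ → (0.2216, -13.8028, 95.3000°)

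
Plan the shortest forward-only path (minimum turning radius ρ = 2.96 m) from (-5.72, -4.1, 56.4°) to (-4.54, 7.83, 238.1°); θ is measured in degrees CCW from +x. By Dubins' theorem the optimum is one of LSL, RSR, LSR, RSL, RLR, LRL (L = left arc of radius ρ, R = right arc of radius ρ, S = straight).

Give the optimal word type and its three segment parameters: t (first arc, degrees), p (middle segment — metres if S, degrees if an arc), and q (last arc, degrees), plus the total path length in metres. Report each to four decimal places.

Let ψ = atan2(Δy, Δx) = atan2(11.93, 1.18) = 84.3512° be the start→goal bearing.
Normalize: d = |goal − start| / ρ = 11.988215/2.96 = 4.050073, α = (θ_start − ψ) mod 360° = 332.0488° = 5.795344 rad, β = (θ_goal − ψ) mod 360° = 153.7488° = 2.683422 rad.
Common terms: sin α = -0.468720, cos α = 0.883347, sin β = 0.442308, cos β = -0.896863, cos(α−β) = -0.999560, d² = 16.403088. Work in radians in the unit-radius frame; every candidate has L = ρ·(t + p + q).
LSL: p² = 2 + d² − 2cos(α−β) + 2d(sin α − sin β) = 13.022751; p = √p² = 3.608705; φ = atan2(cos β − cos α, d + sin α − sin β) = -0.515891 rad; t = (φ − α) mod 2π = 6.255135 rad, q = (β − φ) mod 2π = 3.199313 rad → L = 2.96·(6.255135 + 3.608705 + 3.199313) = 2.96·13.063153 = 38.666934 m
RSR: p² = 2 + d² − 2cos(α−β) + 2d(sin β − sin α) = 27.781666; p = √p² = 5.270832; φ = atan2(cos α − cos β, d − sin α + sin β) = 0.344523 rad; t = (α − φ) mod 2π = 5.450822 rad, q = (φ − β) mod 2π = 3.944286 rad → L = 2.96·(5.450822 + 5.270832 + 3.944286) = 2.96·14.665939 = 43.411179 m
LSR: p² = d² − 2 + 2cos(α−β) + 2d(sin α + sin β) = 12.190029; p = √p² = 3.491422; φ = atan2(−cos α − cos β, d + sin α + sin β) − atan2(−2, p) = 0.523563 rad; t = (φ − α) mod 2π = 1.011404 rad, q = (φ − β) mod 2π = 4.123326 rad → L = 2.96·(1.011404 + 3.491422 + 4.123326) = 2.96·8.626152 = 25.533411 m
RSL: p² = d² − 2 + 2cos(α−β) − 2d(sin α + sin β) = 12.617909; p = √p² = 3.552170; φ = atan2(cos α + cos β, d − sin α − sin β) − atan2(2, p) = -0.516112 rad; t = (α − φ) mod 2π = 0.028271 rad, q = (β − φ) mod 2π = 3.199535 rad → L = 2.96·(0.028271 + 3.552170 + 3.199535) = 2.96·6.779976 = 20.068728 m
RLR: c = (6 − d² + 2cos(α−β) + 2d(sin α − sin β))/8 = -2.472708, |c| > 1 → infeasible
LRL: c = (6 − d² + 2cos(α−β) − 2d(sin α − sin β))/8 = -0.627844; p = 2π − arccos c = 4.033609 rad; φ = atan2(cos β − cos α, d + sin α − sin β) = -0.515891 rad; t = (φ − α + p/2) mod 2π = 1.988755 rad, q = (β − α − t + p) mod 2π = 5.216118 rad → L = 2.96·(1.988755 + 4.033609 + 5.216118) = 2.96·11.238481 = 33.265905 m
Shortest: RSL with L = 20.068728 m ≈ 20.0687 m
Convert RSL to answer units (arcs ×180/π): t = 0.028271·180/π = 1.6198°, p = ρ·p = 2.96·3.552170 = 10.5144 m, q = 3.199535·180/π = 183.3198°, L = 20.0687 m.

RSL: t = 1.6198°, p = 10.5144 m, q = 183.3198°, L = 20.0687 m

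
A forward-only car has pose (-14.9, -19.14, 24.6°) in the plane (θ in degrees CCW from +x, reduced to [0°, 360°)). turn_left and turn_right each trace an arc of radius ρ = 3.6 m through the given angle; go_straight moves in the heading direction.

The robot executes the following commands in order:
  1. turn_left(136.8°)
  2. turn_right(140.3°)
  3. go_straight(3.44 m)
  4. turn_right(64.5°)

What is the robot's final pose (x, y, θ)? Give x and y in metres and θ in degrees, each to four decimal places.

set_pose: (x, y, θ) = (-14.9000, -19.1400, 24.6000°), ρ = 3.6
turn_left(136.8°): centre at ρ to the left, rotate +136.8° → (-15.2504, -12.4548, 161.4000°)
turn_right(140.3°): centre at ρ to the right, rotate −140.3° → (-15.3981, -5.6842, 21.1000°)
go_straight(3.44): x += 3.44·cos θ, y += 3.44·sin θ → (-12.1887, -4.4458, 21.1000°)
turn_right(64.5°): centre at ρ to the right, rotate −64.5° → (-8.4192, -5.1888, -43.4000° ≡ 316.6000°)

(-8.4192, -5.1888, 316.6000°)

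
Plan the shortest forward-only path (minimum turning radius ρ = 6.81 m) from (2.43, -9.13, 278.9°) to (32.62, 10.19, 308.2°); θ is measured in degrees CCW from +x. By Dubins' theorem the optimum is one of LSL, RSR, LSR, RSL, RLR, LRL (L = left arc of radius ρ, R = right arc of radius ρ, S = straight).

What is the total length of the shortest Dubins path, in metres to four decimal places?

Let ψ = atan2(Δy, Δx) = atan2(19.32, 30.19) = 32.6171° be the start→goal bearing.
Normalize: d = |goal − start| / ρ = 35.842691/6.81 = 5.263244, α = (θ_start − ψ) mod 360° = 246.2829° = 4.298448 rad, β = (θ_goal − ψ) mod 360° = 275.5829° = 4.809829 rad.
Common terms: sin α = -0.915543, cos α = -0.402221, sin β = -0.995256, cos β = 0.097286, cos(α−β) = 0.872069, d² = 27.701736. Work in radians in the unit-radius frame; every candidate has L = ρ·(t + p + q).
LSL: p² = 2 + d² − 2cos(α−β) + 2d(sin α − sin β) = 28.796704; p = √p² = 5.366256; φ = atan2(cos β − cos α, d + sin α − sin β) = 0.093218 rad; t = (φ − α) mod 2π = 2.077956 rad, q = (β − φ) mod 2π = 4.716611 rad → L = 6.81·(2.077956 + 5.366256 + 4.716611) = 6.81·12.160823 = 82.815204 m
RSR: p² = 2 + d² − 2cos(α−β) + 2d(sin β − sin α) = 27.118492; p = √p² = 5.207542; φ = atan2(cos α − cos β, d − sin α + sin β) = -0.096068 rad; t = (α − φ) mod 2π = 4.394515 rad, q = (φ − β) mod 2π = 1.377289 rad → L = 6.81·(4.394515 + 5.207542 + 1.377289) = 6.81·10.979346 = 74.769344 m
LSR: p² = d² − 2 + 2cos(α−β) + 2d(sin α + sin β) = 7.331871; p = √p² = 2.707743; φ = atan2(−cos α − cos β, d + sin α + sin β) − atan2(−2, p) = 0.726889 rad; t = (φ − α) mod 2π = 2.711627 rad, q = (φ − β) mod 2π = 2.200245 rad → L = 6.81·(2.711627 + 2.707743 + 2.200245) = 6.81·7.619615 = 51.889576 m
RSL: p² = d² − 2 + 2cos(α−β) − 2d(sin α + sin β) = 47.559879; p = √p² = 6.896367; φ = atan2(cos α + cos β, d − sin α − sin β) − atan2(2, p) = -0.324744 rad; t = (α − φ) mod 2π = 4.623192 rad, q = (β − φ) mod 2π = 5.134573 rad → L = 6.81·(4.623192 + 6.896367 + 5.134573) = 6.81·16.654133 = 113.414643 m
RLR: c = (6 − d² + 2cos(α−β) + 2d(sin α − sin β))/8 = -2.389811, |c| > 1 → infeasible
LRL: c = (6 − d² + 2cos(α−β) − 2d(sin α − sin β))/8 = -2.599588, |c| > 1 → infeasible
Shortest: LSR with L = 51.889576 m ≈ 51.8896 m

51.8896 m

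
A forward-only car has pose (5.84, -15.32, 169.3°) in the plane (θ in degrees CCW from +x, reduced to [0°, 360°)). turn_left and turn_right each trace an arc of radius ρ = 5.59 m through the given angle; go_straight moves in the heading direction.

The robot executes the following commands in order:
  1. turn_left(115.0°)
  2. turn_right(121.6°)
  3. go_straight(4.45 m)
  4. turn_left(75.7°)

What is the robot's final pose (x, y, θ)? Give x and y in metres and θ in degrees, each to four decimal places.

set_pose: (x, y, θ) = (5.8400, -15.3200, 169.3000°), ρ = 5.59
turn_left(115.0°): centre at ρ to the left, rotate +115.0° → (-0.6147, -22.1935, 284.3000°)
turn_right(121.6°): centre at ρ to the right, rotate −121.6° → (-7.6938, -28.9114, 162.7000°)
go_straight(4.45): x += 4.45·cos θ, y += 4.45·sin θ → (-11.9425, -27.5880, 162.7000°)
turn_left(75.7°): centre at ρ to the left, rotate +75.7° → (-18.3660, -29.9961, 238.4000°)

(-18.3660, -29.9961, 238.4000°)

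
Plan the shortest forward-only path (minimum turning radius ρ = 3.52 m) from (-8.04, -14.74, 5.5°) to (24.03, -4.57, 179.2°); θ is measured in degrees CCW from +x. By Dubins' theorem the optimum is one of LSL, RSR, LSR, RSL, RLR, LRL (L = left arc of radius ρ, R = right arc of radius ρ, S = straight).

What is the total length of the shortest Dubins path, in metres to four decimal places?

43.1822 m

Let ψ = atan2(Δy, Δx) = atan2(10.17, 32.07) = 17.5948° be the start→goal bearing.
Normalize: d = |goal − start| / ρ = 33.643927/3.52 = 9.557934, α = (θ_start − ψ) mod 360° = 347.9052° = 6.072091 rad, β = (θ_goal − ψ) mod 360° = 161.6052° = 2.820543 rad.
Common terms: sin α = -0.209530, cos α = 0.977802, sin β = 0.315563, cos β = -0.948905, cos(α−β) = -0.993961, d² = 91.354097. Work in radians in the unit-radius frame; every candidate has L = ρ·(t + p + q).
LSL: p² = 2 + d² − 2cos(α−β) + 2d(sin α − sin β) = 85.304415; p = √p² = 9.236039; φ = atan2(cos β − cos α, d + sin α − sin β) = -0.210151 rad; t = (φ − α) mod 2π = 0.000943 rad, q = (β − φ) mod 2π = 3.030694 rad → L = 3.52·(0.000943 + 9.236039 + 3.030694) = 3.52·12.267676 = 43.182219 m
RSR: p² = 2 + d² − 2cos(α−β) + 2d(sin β − sin α) = 105.379622; p = √p² = 10.265458; φ = atan2(cos α − cos β, d − sin α + sin β) = 0.188808 rad; t = (α − φ) mod 2π = 5.883283 rad, q = (φ − β) mod 2π = 3.651451 rad → L = 3.52·(5.883283 + 10.265458 + 3.651451) = 3.52·19.800191 = 69.696674 m
LSR: p² = d² − 2 + 2cos(α−β) + 2d(sin α + sin β) = 89.393089; p = √p² = 9.454792; φ = atan2(−cos α − cos β, d + sin α + sin β) − atan2(−2, p) = 0.205470 rad; t = (φ − α) mod 2π = 0.416564 rad, q = (φ − β) mod 2π = 3.668112 rad → L = 3.52·(0.416564 + 9.454792 + 3.668112) = 3.52·13.539468 = 47.658927 m
RSL: p² = d² − 2 + 2cos(α−β) − 2d(sin α + sin β) = 85.339260; p = √p² = 9.237925; φ = atan2(cos α + cos β, d − sin α − sin β) − atan2(2, p) = -0.210151 rad; t = (α − φ) mod 2π = 6.282242 rad, q = (β − φ) mod 2π = 3.030694 rad → L = 3.52·(6.282242 + 9.237925 + 3.030694) = 3.52·18.550861 = 65.299031 m
RLR: c = (6 − d² + 2cos(α−β) + 2d(sin α − sin β))/8 = -12.172453, |c| > 1 → infeasible
LRL: c = (6 − d² + 2cos(α−β) − 2d(sin α − sin β))/8 = -9.663052, |c| > 1 → infeasible
Shortest: LSL with L = 43.182219 m ≈ 43.1822 m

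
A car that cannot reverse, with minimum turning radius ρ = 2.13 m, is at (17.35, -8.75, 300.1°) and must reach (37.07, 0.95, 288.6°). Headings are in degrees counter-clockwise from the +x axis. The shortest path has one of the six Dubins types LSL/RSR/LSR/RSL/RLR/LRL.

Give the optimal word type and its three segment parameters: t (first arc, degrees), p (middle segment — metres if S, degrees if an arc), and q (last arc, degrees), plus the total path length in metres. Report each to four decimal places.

Let ψ = atan2(Δy, Δx) = atan2(9.70, 19.72) = 26.1919° be the start→goal bearing.
Normalize: d = |goal − start| / ρ = 21.976542/2.13 = 10.317625, α = (θ_start − ψ) mod 360° = 273.9081° = 4.780597 rad, β = (θ_goal − ψ) mod 360° = 262.4081° = 4.579885 rad.
Common terms: sin α = -0.997675, cos α = 0.068156, sin β = -0.991234, cos β = -0.132117, cos(α−β) = 0.979925, d² = 106.453393. Work in radians in the unit-radius frame; every candidate has L = ρ·(t + p + q).
LSL: p² = 2 + d² − 2cos(α−β) + 2d(sin α − sin β) = 106.360641; p = √p² = 10.313130; φ = atan2(cos β − cos α, d + sin α − sin β) = -0.019420 rad; t = (φ − α) mod 2π = 1.483168 rad, q = (β − φ) mod 2π = 4.599305 rad → L = 2.13·(1.483168 + 10.313130 + 4.599305) = 2.13·16.395602 = 34.922632 m
RSR: p² = 2 + d² − 2cos(α−β) + 2d(sin β − sin α) = 106.626447; p = √p² = 10.326008; φ = atan2(cos α − cos β, d − sin α + sin β) = 0.019396 rad; t = (α − φ) mod 2π = 4.761201 rad, q = (φ − β) mod 2π = 1.722697 rad → L = 2.13·(4.761201 + 10.326008 + 1.722697) = 2.13·16.809906 = 35.805101 m
LSR: p² = d² − 2 + 2cos(α−β) + 2d(sin α + sin β) = 65.371610; p = √p² = 8.085271; φ = atan2(−cos α − cos β, d + sin α + sin β) − atan2(−2, p) = 0.250175 rad; t = (φ − α) mod 2π = 1.752763 rad, q = (φ − β) mod 2π = 1.953476 rad → L = 2.13·(1.752763 + 8.085271 + 1.953476) = 2.13·11.791510 = 25.115916 m
RSL: p² = d² − 2 + 2cos(α−β) − 2d(sin α + sin β) = 147.454875; p = √p² = 12.143100; φ = atan2(cos α + cos β, d − sin α − sin β) − atan2(2, p) = -0.168434 rad; t = (α − φ) mod 2π = 4.949032 rad, q = (β − φ) mod 2π = 4.748319 rad → L = 2.13·(4.949032 + 12.143100 + 4.748319) = 2.13·21.840451 = 46.520160 m
RLR: c = (6 − d² + 2cos(α−β) + 2d(sin α − sin β))/8 = -12.328306, |c| > 1 → infeasible
LRL: c = (6 − d² + 2cos(α−β) − 2d(sin α − sin β))/8 = -12.295080, |c| > 1 → infeasible
Shortest: LSR with L = 25.115916 m ≈ 25.1159 m
Convert LSR to answer units (arcs ×180/π): t = 1.752763·180/π = 100.4259°, p = ρ·p = 2.13·8.085271 = 17.2216 m, q = 1.953476·180/π = 111.9259°, L = 25.1159 m.

LSR: t = 100.4259°, p = 17.2216 m, q = 111.9259°, L = 25.1159 m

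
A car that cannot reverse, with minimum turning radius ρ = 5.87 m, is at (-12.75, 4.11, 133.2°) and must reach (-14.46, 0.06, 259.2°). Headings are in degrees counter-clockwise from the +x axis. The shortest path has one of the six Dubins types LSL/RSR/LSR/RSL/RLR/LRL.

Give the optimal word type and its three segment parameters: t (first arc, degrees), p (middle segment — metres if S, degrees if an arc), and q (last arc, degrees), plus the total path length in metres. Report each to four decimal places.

Let ψ = atan2(Δy, Δx) = atan2(-4.05, -1.71) = -112.8906° be the start→goal bearing.
Normalize: d = |goal − start| / ρ = 4.396203/5.87 = 0.748927, α = (θ_start − ψ) mod 360° = 246.0906° = 4.295090 rad, β = (θ_goal − ψ) mod 360° = 12.0906° = 0.211020 rad.
Common terms: sin α = -0.914187, cos α = -0.405292, sin β = 0.209457, cos β = 0.977818, cos(α−β) = -0.587785, d² = 0.560892. Work in radians in the unit-radius frame; every candidate has L = ρ·(t + p + q).
LSL: p² = 2 + d² − 2cos(α−β) + 2d(sin α − sin β) = 2.053407; p = √p² = 1.432971; φ = atan2(cos β − cos α, d + sin α − sin β) = 1.835369 rad; t = (φ − α) mod 2π = 3.823464 rad, q = (β − φ) mod 2π = 4.658836 rad → L = 5.87·(3.823464 + 1.432971 + 4.658836) = 5.87·9.915271 = 58.202643 m
RSR: p² = 2 + d² − 2cos(α−β) + 2d(sin β − sin α) = 5.419518; p = √p² = 2.327986; φ = atan2(cos α − cos β, d − sin α + sin β) = -0.636175 rad; t = (α − φ) mod 2π = 4.931265 rad, q = (φ − β) mod 2π = 5.435990 rad → L = 5.87·(4.931265 + 2.327986 + 5.435990) = 5.87·12.695242 = 74.521069 m
LSR: p² = d² − 2 + 2cos(α−β) + 2d(sin α + sin β) = -3.670261 < 0 → infeasible
RSL: p² = d² − 2 + 2cos(α−β) − 2d(sin α + sin β) = -1.559096 < 0 → infeasible
RLR: c = (6 − d² + 2cos(α−β) + 2d(sin α − sin β))/8 = 0.322560; p = 2π − arccos c = 5.040822 rad; φ = atan2(cos α − cos β, d − sin α + sin β) = -0.636175 rad; t = (α − φ + p/2) mod 2π = 1.168491 rad, q = (α − β − t + p) mod 2π = 1.673216 rad → L = 5.87·(1.168491 + 5.040822 + 1.673216) = 5.87·7.882529 = 46.270446 m
LRL: c = (6 − d² + 2cos(α−β) − 2d(sin α − sin β))/8 = 0.743324; p = 2π − arccos c = 5.550415 rad; φ = atan2(cos β − cos α, d + sin α − sin β) = 1.835369 rad; t = (φ − α + p/2) mod 2π = 0.315486 rad, q = (β − α − t + p) mod 2π = 1.150859 rad → L = 5.87·(0.315486 + 5.550415 + 1.150859) = 5.87·7.016760 = 41.188380 m
Shortest: LRL with L = 41.188380 m ≈ 41.1884 m
Convert LRL to answer units (arcs ×180/π): t = 0.315486·180/π = 18.0760°, p = 5.550415·180/π = 318.0154°, q = 1.150859·180/π = 65.9393°, L = 41.1884 m.

LRL: t = 18.0760°, p = 318.0154°, q = 65.9393°, L = 41.1884 m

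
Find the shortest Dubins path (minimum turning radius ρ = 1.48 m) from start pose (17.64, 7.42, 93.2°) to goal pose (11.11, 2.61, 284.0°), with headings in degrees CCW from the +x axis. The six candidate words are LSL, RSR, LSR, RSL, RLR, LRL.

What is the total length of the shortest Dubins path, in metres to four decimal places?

Let ψ = atan2(Δy, Δx) = atan2(-4.81, -6.53) = -143.6246° be the start→goal bearing.
Normalize: d = |goal − start| / ρ = 8.110302/1.48 = 5.479934, α = (θ_start − ψ) mod 360° = 236.8246° = 4.133370 rad, β = (θ_goal − ψ) mod 360° = 67.6246° = 1.180272 rad.
Common terms: sin α = -0.837000, cos α = -0.547203, sin β = 0.924710, cos β = 0.380673, cos(α−β) = -0.982287, d² = 30.029675. Work in radians in the unit-radius frame; every candidate has L = ρ·(t + p + q).
LSL: p² = 2 + d² − 2cos(α−β) + 2d(sin α − sin β) = 14.686148; p = √p² = 3.832251; φ = atan2(cos β − cos α, d + sin α − sin β) = 0.244553 rad; t = (φ − α) mod 2π = 2.394369 rad, q = (β − φ) mod 2π = 0.935719 rad → L = 1.48·(2.394369 + 3.832251 + 0.935719) = 1.48·7.162339 = 10.600262 m
RSR: p² = 2 + d² − 2cos(α−β) + 2d(sin β − sin α) = 53.302351; p = √p² = 7.300846; φ = atan2(cos α − cos β, d − sin α + sin β) = -0.127436 rad; t = (α − φ) mod 2π = 4.260806 rad, q = (φ − β) mod 2π = 4.975477 rad → L = 1.48·(4.260806 + 7.300846 + 4.975477) = 1.48·16.537128 = 24.474950 m
LSR: p² = d² − 2 + 2cos(α−β) + 2d(sin α + sin β) = 27.026392; p = √p² = 5.198691; φ = atan2(−cos α − cos β, d + sin α + sin β) − atan2(−2, p) = 0.397160 rad; t = (φ − α) mod 2π = 2.546975 rad, q = (φ − β) mod 2π = 5.500073 rad → L = 1.48·(2.546975 + 5.198691 + 5.500073) = 1.48·13.245739 = 19.603694 m
RSL: p² = d² − 2 + 2cos(α−β) − 2d(sin α + sin β) = 25.103809; p = √p² = 5.010370; φ = atan2(cos α + cos β, d − sin α − sin β) − atan2(2, p) = -0.410666 rad; t = (α − φ) mod 2π = 4.544036 rad, q = (β − φ) mod 2π = 1.590939 rad → L = 1.48·(4.544036 + 5.010370 + 1.590939) = 1.48·11.145344 = 16.495110 m
RLR: c = (6 − d² + 2cos(α−β) + 2d(sin α − sin β))/8 = -5.662794, |c| > 1 → infeasible
LRL: c = (6 − d² + 2cos(α−β) − 2d(sin α − sin β))/8 = -0.835769; p = 2π − arccos c = 3.722858 rad; φ = atan2(cos β − cos α, d + sin α − sin β) = 0.244553 rad; t = (φ − α + p/2) mod 2π = 4.255798 rad, q = (β − α − t + p) mod 2π = 2.797148 rad → L = 1.48·(4.255798 + 3.722858 + 2.797148) = 1.48·10.775804 = 15.948190 m
Shortest: LSL with L = 10.600262 m ≈ 10.6003 m

10.6003 m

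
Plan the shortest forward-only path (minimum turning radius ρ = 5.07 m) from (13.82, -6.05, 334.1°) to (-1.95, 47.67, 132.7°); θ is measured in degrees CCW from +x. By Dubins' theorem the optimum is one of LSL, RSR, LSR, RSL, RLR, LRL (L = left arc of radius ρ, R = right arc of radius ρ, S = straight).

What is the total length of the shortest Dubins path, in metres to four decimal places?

64.6480 m

Let ψ = atan2(Δy, Δx) = atan2(53.72, -15.77) = 106.3601° be the start→goal bearing.
Normalize: d = |goal − start| / ρ = 55.986885/5.07 = 11.042778, α = (θ_start − ψ) mod 360° = 227.7399° = 3.974811 rad, β = (θ_goal − ψ) mod 360° = 26.3399° = 0.459718 rad.
Common terms: sin α = -0.740100, cos α = -0.672497, sin β = 0.443696, cos β = 0.896178, cos(α−β) = -0.931056, d² = 121.942949. Work in radians in the unit-radius frame; every candidate has L = ρ·(t + p + q).
LSL: p² = 2 + d² − 2cos(α−β) + 2d(sin α − sin β) = 99.660282; p = √p² = 9.983000; φ = atan2(cos β − cos α, d + sin α − sin β) = 0.157789 rad; t = (φ − α) mod 2π = 2.466163 rad, q = (β − φ) mod 2π = 0.301930 rad → L = 5.07·(2.466163 + 9.983000 + 0.301930) = 5.07·12.751092 = 64.648036 m
RSR: p² = 2 + d² − 2cos(α−β) + 2d(sin β − sin α) = 151.949839; p = √p² = 12.326794; φ = atan2(cos α − cos β, d − sin α + sin β) = -0.127603 rad; t = (α − φ) mod 2π = 4.102415 rad, q = (φ − β) mod 2π = 5.695864 rad → L = 5.07·(4.102415 + 12.326794 + 5.695864) = 5.07·22.125072 = 112.174115 m
LSR: p² = d² − 2 + 2cos(α−β) + 2d(sin α + sin β) = 111.534586; p = √p² = 10.560994; φ = atan2(−cos α − cos β, d + sin α + sin β) − atan2(−2, p) = 0.166348 rad; t = (φ − α) mod 2π = 2.474722 rad, q = (φ − β) mod 2π = 5.989815 rad → L = 5.07·(2.474722 + 10.560994 + 5.989815) = 5.07·19.025531 = 96.459443 m
RSL: p² = d² − 2 + 2cos(α−β) − 2d(sin α + sin β) = 124.627088; p = √p² = 11.163650; φ = atan2(cos α + cos β, d − sin α − sin β) − atan2(2, p) = -0.157549 rad; t = (α − φ) mod 2π = 4.132360 rad, q = (β − φ) mod 2π = 0.617267 rad → L = 5.07·(4.132360 + 11.163650 + 0.617267) = 5.07·15.913277 = 80.680314 m
RLR: c = (6 − d² + 2cos(α−β) + 2d(sin α − sin β))/8 = -17.993730, |c| > 1 → infeasible
LRL: c = (6 − d² + 2cos(α−β) − 2d(sin α − sin β))/8 = -11.457535, |c| > 1 → infeasible
Shortest: LSL with L = 64.648036 m ≈ 64.6480 m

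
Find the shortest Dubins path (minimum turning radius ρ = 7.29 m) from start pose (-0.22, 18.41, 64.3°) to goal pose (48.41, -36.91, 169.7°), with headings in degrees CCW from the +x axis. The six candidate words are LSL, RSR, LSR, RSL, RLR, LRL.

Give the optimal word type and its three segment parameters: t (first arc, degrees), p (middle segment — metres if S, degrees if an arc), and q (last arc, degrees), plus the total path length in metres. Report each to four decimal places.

RSR: t = 110.3514°, p = 62.4839 m, q = 144.2486°, L = 94.8778 m

Let ψ = atan2(Δy, Δx) = atan2(-55.32, 48.63) = -48.6824° be the start→goal bearing.
Normalize: d = |goal − start| / ρ = 73.655816/7.29 = 10.103679, α = (θ_start − ψ) mod 360° = 112.9824° = 1.971914 rad, β = (θ_goal − ψ) mod 360° = 218.3824° = 3.811491 rad.
Common terms: sin α = 0.920625, cos α = -0.390448, sin β = -0.620906, cos β = -0.783885, cos(α−β) = -0.265556, d² = 102.084320. Work in radians in the unit-radius frame; every candidate has L = ρ·(t + p + q).
LSL: p² = 2 + d² − 2cos(α−β) + 2d(sin α − sin β) = 135.765710; p = √p² = 11.651854; φ = atan2(cos β − cos α, d + sin α − sin β) = -0.033772 rad; t = (φ − α) mod 2π = 4.277499 rad, q = (β − φ) mod 2π = 3.845264 rad → L = 7.29·(4.277499 + 11.651854 + 3.845264) = 7.29·19.774617 = 144.156956 m
RSR: p² = 2 + d² − 2cos(α−β) + 2d(sin β − sin α) = 73.465154; p = √p² = 8.571182; φ = atan2(cos α − cos β, d − sin α + sin β) = 0.045918 rad; t = (α − φ) mod 2π = 1.925996 rad, q = (φ − β) mod 2π = 2.517613 rad → L = 7.29·(1.925996 + 8.571182 + 2.517613) = 7.29·13.014790 = 94.877818 m
LSR: p² = d² − 2 + 2cos(α−β) + 2d(sin α + sin β) = 105.609731; p = √p² = 10.276660; φ = atan2(−cos α − cos β, d + sin α + sin β) − atan2(−2, p) = 0.304617 rad; t = (φ − α) mod 2π = 4.615888 rad, q = (φ − β) mod 2π = 2.776311 rad → L = 7.29·(4.615888 + 10.276660 + 2.776311) = 7.29·17.668859 = 128.805981 m
RSL: p² = d² − 2 + 2cos(α−β) − 2d(sin α + sin β) = 93.496684; p = √p² = 9.669368; φ = atan2(cos α + cos β, d − sin α − sin β) − atan2(2, p) = -0.323176 rad; t = (α − φ) mod 2π = 2.295090 rad, q = (β − φ) mod 2π = 4.134667 rad → L = 7.29·(2.295090 + 9.669368 + 4.134667) = 7.29·16.099126 = 117.362625 m
RLR: c = (6 − d² + 2cos(α−β) + 2d(sin α − sin β))/8 = -8.183144, |c| > 1 → infeasible
LRL: c = (6 − d² + 2cos(α−β) − 2d(sin α − sin β))/8 = -15.970714, |c| > 1 → infeasible
Shortest: RSR with L = 94.877818 m ≈ 94.8778 m
Convert RSR to answer units (arcs ×180/π): t = 1.925996·180/π = 110.3514°, p = ρ·p = 7.29·8.571182 = 62.4839 m, q = 2.517613·180/π = 144.2486°, L = 94.8778 m.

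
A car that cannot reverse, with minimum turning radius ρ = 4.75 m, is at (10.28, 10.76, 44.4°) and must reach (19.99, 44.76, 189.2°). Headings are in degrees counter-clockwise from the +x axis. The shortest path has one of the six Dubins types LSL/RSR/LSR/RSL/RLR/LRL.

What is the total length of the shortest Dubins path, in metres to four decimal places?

41.3634 m

Let ψ = atan2(Δy, Δx) = atan2(34.00, 9.71) = 74.0613° be the start→goal bearing.
Normalize: d = |goal − start| / ρ = 35.359357/4.75 = 7.444075, α = (θ_start − ψ) mod 360° = 330.3387° = 5.765498 rad, β = (θ_goal − ψ) mod 360° = 115.1387° = 2.009550 rad.
Common terms: sin α = -0.494872, cos α = 0.868966, sin β = 0.905282, cos β = -0.424811, cos(α−β) = -0.817145, d² = 55.414254. Work in radians in the unit-radius frame; every candidate has L = ρ·(t + p + q).
LSL: p² = 2 + d² − 2cos(α−β) + 2d(sin α − sin β) = 38.202848; p = √p² = 6.180845; φ = atan2(cos β − cos α, d + sin α − sin β) = -0.210880 rad; t = (φ − α) mod 2π = 0.306807 rad, q = (β − φ) mod 2π = 2.220430 rad → L = 4.75·(0.306807 + 6.180845 + 2.220430) = 4.75·8.708082 = 41.363390 m
RSR: p² = 2 + d² − 2cos(α−β) + 2d(sin β − sin α) = 79.894239; p = √p² = 8.938358; φ = atan2(cos α − cos β, d − sin α + sin β) = 0.145255 rad; t = (α − φ) mod 2π = 5.620244 rad, q = (φ − β) mod 2π = 4.418890 rad → L = 4.75·(5.620244 + 8.938358 + 4.418890) = 4.75·18.977492 = 90.143085 m
LSR: p² = d² − 2 + 2cos(α−β) + 2d(sin α + sin β) = 57.890215; p = √p² = 7.608562; φ = atan2(−cos α − cos β, d + sin α + sin β) − atan2(−2, p) = 0.200559 rad; t = (φ − α) mod 2π = 0.718246 rad, q = (φ − β) mod 2π = 4.474195 rad → L = 4.75·(0.718246 + 7.608562 + 4.474195) = 4.75·12.801003 = 60.804762 m
RSL: p² = d² − 2 + 2cos(α−β) − 2d(sin α + sin β) = 45.669713; p = √p² = 6.757937; φ = atan2(cos α + cos β, d − sin α − sin β) − atan2(2, p) = -0.224672 rad; t = (α − φ) mod 2π = 5.990171 rad, q = (β − φ) mod 2π = 2.234222 rad → L = 4.75·(5.990171 + 6.757937 + 2.234222) = 4.75·14.982330 = 71.166065 m
RLR: c = (6 − d² + 2cos(α−β) + 2d(sin α − sin β))/8 = -8.986780, |c| > 1 → infeasible
LRL: c = (6 − d² + 2cos(α−β) − 2d(sin α − sin β))/8 = -3.775356, |c| > 1 → infeasible
Shortest: LSL with L = 41.363390 m ≈ 41.3634 m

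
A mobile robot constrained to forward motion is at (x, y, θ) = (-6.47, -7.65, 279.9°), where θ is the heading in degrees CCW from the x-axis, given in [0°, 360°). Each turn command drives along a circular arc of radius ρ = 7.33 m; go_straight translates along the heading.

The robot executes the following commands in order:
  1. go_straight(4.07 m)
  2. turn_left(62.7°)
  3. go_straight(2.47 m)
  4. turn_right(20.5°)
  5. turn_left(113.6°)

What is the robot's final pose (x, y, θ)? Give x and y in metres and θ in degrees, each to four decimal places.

set_pose: (x, y, θ) = (-6.4700, -7.6500, 279.9000°), ρ = 7.33
go_straight(4.07): x += 4.07·cos θ, y += 4.07·sin θ → (-5.7702, -11.6594, 279.9000°)
turn_left(62.7°): centre at ρ to the left, rotate +62.7° → (-0.7414, -17.3937, 342.6000°)
go_straight(2.47): x += 2.47·cos θ, y += 2.47·sin θ → (1.6156, -18.1324, 342.6000°)
turn_right(20.5°): centre at ρ to the right, rotate −20.5° → (3.9263, -19.3430, 322.1000°)
turn_left(113.6°): centre at ρ to the left, rotate +113.6° → (15.5319, -15.3695, 435.7000° ≡ 75.7000°)

(15.5319, -15.3695, 75.7000°)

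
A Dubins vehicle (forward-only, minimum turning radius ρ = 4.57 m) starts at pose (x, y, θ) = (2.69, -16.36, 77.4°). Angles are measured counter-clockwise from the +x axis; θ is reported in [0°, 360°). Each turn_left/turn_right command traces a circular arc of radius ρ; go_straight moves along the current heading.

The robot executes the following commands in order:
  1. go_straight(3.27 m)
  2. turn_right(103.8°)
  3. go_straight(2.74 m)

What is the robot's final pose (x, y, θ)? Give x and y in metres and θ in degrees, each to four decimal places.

set_pose: (x, y, θ) = (2.6900, -16.3600, 77.4000°), ρ = 4.57
go_straight(3.27): x += 3.27·cos θ, y += 3.27·sin θ → (3.4033, -13.1688, 77.4000°)
turn_right(103.8°): centre at ρ to the right, rotate −103.8° → (9.8953, -10.0723, -26.4000° ≡ 333.6000°)
go_straight(2.74): x += 2.74·cos θ, y += 2.74·sin θ → (12.3495, -11.2906, 333.6000°)

(12.3495, -11.2906, 333.6000°)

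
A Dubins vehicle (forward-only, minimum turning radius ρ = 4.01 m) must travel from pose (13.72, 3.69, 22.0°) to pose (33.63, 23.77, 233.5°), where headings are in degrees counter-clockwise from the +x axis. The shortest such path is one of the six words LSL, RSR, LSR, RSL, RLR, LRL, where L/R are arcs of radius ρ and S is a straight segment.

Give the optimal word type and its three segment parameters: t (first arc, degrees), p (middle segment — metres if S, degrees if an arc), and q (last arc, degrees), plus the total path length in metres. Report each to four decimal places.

LSR: t = 41.7471°, p = 24.8589 m, q = 190.2471°, L = 41.0957 m

Let ψ = atan2(Δy, Δx) = atan2(20.08, 19.91) = 45.2436° be the start→goal bearing.
Normalize: d = |goal − start| / ρ = 28.277456/4.01 = 7.051735, α = (θ_start − ψ) mod 360° = 336.7564° = 5.877509 rad, β = (θ_goal − ψ) mod 360° = 188.2564° = 3.285695 rad.
Common terms: sin α = -0.394641, cos α = 0.918836, sin β = -0.143604, cos β = -0.989635, cos(α−β) = -0.852640, d² = 49.726961. Work in radians in the unit-radius frame; every candidate has L = ρ·(t + p + q).
LSL: p² = 2 + d² − 2cos(α−β) + 2d(sin α − sin β) = 49.891749; p = √p² = 7.063409; φ = atan2(cos β − cos α, d + sin α − sin β) = -0.273592 rad; t = (φ − α) mod 2π = 0.132085 rad, q = (β − φ) mod 2π = 3.559286 rad → L = 4.01·(0.132085 + 7.063409 + 3.559286) = 4.01·10.754781 = 43.126670 m
RSR: p² = 2 + d² − 2cos(α−β) + 2d(sin β − sin α) = 56.972733; p = √p² = 7.548028; φ = atan2(cos α − cos β, d − sin α + sin β) = 0.255618 rad; t = (α − φ) mod 2π = 5.621890 rad, q = (φ − β) mod 2π = 3.253109 rad → L = 4.01·(5.621890 + 7.548028 + 3.253109) = 4.01·16.423028 = 65.856341 m
LSR: p² = d² − 2 + 2cos(α−β) + 2d(sin α + sin β) = 38.430567; p = √p² = 6.199239; φ = atan2(−cos α − cos β, d + sin α + sin β) − atan2(−2, p) = 0.322947 rad; t = (φ − α) mod 2π = 0.728624 rad, q = (φ − β) mod 2π = 3.320438 rad → L = 4.01·(0.728624 + 6.199239 + 3.320438) = 4.01·10.248301 = 41.095688 m
RSL: p² = d² − 2 + 2cos(α−β) − 2d(sin α + sin β) = 53.612794; p = √p² = 7.322076; φ = atan2(cos α + cos β, d − sin α − sin β) − atan2(2, p) = -0.275970 rad; t = (α − φ) mod 2π = 6.153479 rad, q = (β − φ) mod 2π = 3.561665 rad → L = 4.01·(6.153479 + 7.322076 + 3.561665) = 4.01·17.037219 = 68.319249 m
RLR: c = (6 − d² + 2cos(α−β) + 2d(sin α − sin β))/8 = -6.121592, |c| > 1 → infeasible
LRL: c = (6 − d² + 2cos(α−β) − 2d(sin α − sin β))/8 = -5.236469, |c| > 1 → infeasible
Shortest: LSR with L = 41.095688 m ≈ 41.0957 m
Convert LSR to answer units (arcs ×180/π): t = 0.728624·180/π = 41.7471°, p = ρ·p = 4.01·6.199239 = 24.8589 m, q = 3.320438·180/π = 190.2471°, L = 41.0957 m.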